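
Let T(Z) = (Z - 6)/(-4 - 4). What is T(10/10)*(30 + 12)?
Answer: 105/4 ≈ 26.250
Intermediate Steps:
T(Z) = ¾ - Z/8 (T(Z) = (-6 + Z)/(-8) = (-6 + Z)*(-⅛) = ¾ - Z/8)
T(10/10)*(30 + 12) = (¾ - 5/(4*10))*(30 + 12) = (¾ - 5/(4*10))*42 = (¾ - ⅛*1)*42 = (¾ - ⅛)*42 = (5/8)*42 = 105/4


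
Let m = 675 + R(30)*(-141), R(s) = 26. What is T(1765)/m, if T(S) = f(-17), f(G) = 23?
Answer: -23/2991 ≈ -0.0076897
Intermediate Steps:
T(S) = 23
m = -2991 (m = 675 + 26*(-141) = 675 - 3666 = -2991)
T(1765)/m = 23/(-2991) = 23*(-1/2991) = -23/2991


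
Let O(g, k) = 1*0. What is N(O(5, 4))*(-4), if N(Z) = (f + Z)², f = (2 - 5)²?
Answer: -324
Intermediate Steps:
f = 9 (f = (-3)² = 9)
O(g, k) = 0
N(Z) = (9 + Z)²
N(O(5, 4))*(-4) = (9 + 0)²*(-4) = 9²*(-4) = 81*(-4) = -324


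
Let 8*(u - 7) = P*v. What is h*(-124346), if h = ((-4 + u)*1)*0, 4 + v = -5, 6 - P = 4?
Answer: 0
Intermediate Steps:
P = 2 (P = 6 - 1*4 = 6 - 4 = 2)
v = -9 (v = -4 - 5 = -9)
u = 19/4 (u = 7 + (2*(-9))/8 = 7 + (⅛)*(-18) = 7 - 9/4 = 19/4 ≈ 4.7500)
h = 0 (h = ((-4 + 19/4)*1)*0 = ((¾)*1)*0 = (¾)*0 = 0)
h*(-124346) = 0*(-124346) = 0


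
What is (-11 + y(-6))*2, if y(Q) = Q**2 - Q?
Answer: 62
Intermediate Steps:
(-11 + y(-6))*2 = (-11 - 6*(-1 - 6))*2 = (-11 - 6*(-7))*2 = (-11 + 42)*2 = 31*2 = 62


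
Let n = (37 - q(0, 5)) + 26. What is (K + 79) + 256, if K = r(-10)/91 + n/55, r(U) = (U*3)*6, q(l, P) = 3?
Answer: 334447/1001 ≈ 334.11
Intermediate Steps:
r(U) = 18*U (r(U) = (3*U)*6 = 18*U)
n = 60 (n = (37 - 1*3) + 26 = (37 - 3) + 26 = 34 + 26 = 60)
K = -888/1001 (K = (18*(-10))/91 + 60/55 = -180*1/91 + 60*(1/55) = -180/91 + 12/11 = -888/1001 ≈ -0.88711)
(K + 79) + 256 = (-888/1001 + 79) + 256 = 78191/1001 + 256 = 334447/1001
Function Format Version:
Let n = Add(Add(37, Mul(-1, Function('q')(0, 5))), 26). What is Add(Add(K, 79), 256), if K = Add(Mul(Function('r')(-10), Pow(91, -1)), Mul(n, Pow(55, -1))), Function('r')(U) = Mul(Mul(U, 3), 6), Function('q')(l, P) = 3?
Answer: Rational(334447, 1001) ≈ 334.11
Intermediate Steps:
Function('r')(U) = Mul(18, U) (Function('r')(U) = Mul(Mul(3, U), 6) = Mul(18, U))
n = 60 (n = Add(Add(37, Mul(-1, 3)), 26) = Add(Add(37, -3), 26) = Add(34, 26) = 60)
K = Rational(-888, 1001) (K = Add(Mul(Mul(18, -10), Pow(91, -1)), Mul(60, Pow(55, -1))) = Add(Mul(-180, Rational(1, 91)), Mul(60, Rational(1, 55))) = Add(Rational(-180, 91), Rational(12, 11)) = Rational(-888, 1001) ≈ -0.88711)
Add(Add(K, 79), 256) = Add(Add(Rational(-888, 1001), 79), 256) = Add(Rational(78191, 1001), 256) = Rational(334447, 1001)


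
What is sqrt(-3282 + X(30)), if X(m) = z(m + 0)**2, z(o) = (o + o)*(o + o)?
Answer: sqrt(12956718) ≈ 3599.5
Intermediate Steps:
z(o) = 4*o**2 (z(o) = (2*o)*(2*o) = 4*o**2)
X(m) = 16*m**4 (X(m) = (4*(m + 0)**2)**2 = (4*m**2)**2 = 16*m**4)
sqrt(-3282 + X(30)) = sqrt(-3282 + 16*30**4) = sqrt(-3282 + 16*810000) = sqrt(-3282 + 12960000) = sqrt(12956718)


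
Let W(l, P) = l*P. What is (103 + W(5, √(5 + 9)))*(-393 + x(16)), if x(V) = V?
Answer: -38831 - 1885*√14 ≈ -45884.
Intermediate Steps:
W(l, P) = P*l
(103 + W(5, √(5 + 9)))*(-393 + x(16)) = (103 + √(5 + 9)*5)*(-393 + 16) = (103 + √14*5)*(-377) = (103 + 5*√14)*(-377) = -38831 - 1885*√14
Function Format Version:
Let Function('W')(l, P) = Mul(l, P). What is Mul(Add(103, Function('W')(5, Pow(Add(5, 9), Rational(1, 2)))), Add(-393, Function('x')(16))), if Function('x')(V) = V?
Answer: Add(-38831, Mul(-1885, Pow(14, Rational(1, 2)))) ≈ -45884.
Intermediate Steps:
Function('W')(l, P) = Mul(P, l)
Mul(Add(103, Function('W')(5, Pow(Add(5, 9), Rational(1, 2)))), Add(-393, Function('x')(16))) = Mul(Add(103, Mul(Pow(Add(5, 9), Rational(1, 2)), 5)), Add(-393, 16)) = Mul(Add(103, Mul(Pow(14, Rational(1, 2)), 5)), -377) = Mul(Add(103, Mul(5, Pow(14, Rational(1, 2)))), -377) = Add(-38831, Mul(-1885, Pow(14, Rational(1, 2))))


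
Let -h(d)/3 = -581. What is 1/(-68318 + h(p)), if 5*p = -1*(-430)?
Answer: -1/66575 ≈ -1.5021e-5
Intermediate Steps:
p = 86 (p = (-1*(-430))/5 = (1/5)*430 = 86)
h(d) = 1743 (h(d) = -3*(-581) = 1743)
1/(-68318 + h(p)) = 1/(-68318 + 1743) = 1/(-66575) = -1/66575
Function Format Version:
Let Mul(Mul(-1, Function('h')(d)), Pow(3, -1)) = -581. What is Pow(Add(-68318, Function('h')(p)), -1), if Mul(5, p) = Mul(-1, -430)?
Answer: Rational(-1, 66575) ≈ -1.5021e-5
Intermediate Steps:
p = 86 (p = Mul(Rational(1, 5), Mul(-1, -430)) = Mul(Rational(1, 5), 430) = 86)
Function('h')(d) = 1743 (Function('h')(d) = Mul(-3, -581) = 1743)
Pow(Add(-68318, Function('h')(p)), -1) = Pow(Add(-68318, 1743), -1) = Pow(-66575, -1) = Rational(-1, 66575)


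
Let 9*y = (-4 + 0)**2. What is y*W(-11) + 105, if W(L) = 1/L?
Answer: 10379/99 ≈ 104.84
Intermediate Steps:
y = 16/9 (y = (-4 + 0)**2/9 = (1/9)*(-4)**2 = (1/9)*16 = 16/9 ≈ 1.7778)
y*W(-11) + 105 = (16/9)/(-11) + 105 = (16/9)*(-1/11) + 105 = -16/99 + 105 = 10379/99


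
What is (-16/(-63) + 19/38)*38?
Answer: 1805/63 ≈ 28.651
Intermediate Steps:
(-16/(-63) + 19/38)*38 = (-16*(-1/63) + 19*(1/38))*38 = (16/63 + ½)*38 = (95/126)*38 = 1805/63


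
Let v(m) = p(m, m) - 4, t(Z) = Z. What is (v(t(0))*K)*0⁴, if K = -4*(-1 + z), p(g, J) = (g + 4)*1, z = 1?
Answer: 0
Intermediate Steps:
p(g, J) = 4 + g (p(g, J) = (4 + g)*1 = 4 + g)
v(m) = m (v(m) = (4 + m) - 4 = m)
K = 0 (K = -4*(-1 + 1) = -4*0 = 0)
(v(t(0))*K)*0⁴ = (0*0)*0⁴ = 0*0 = 0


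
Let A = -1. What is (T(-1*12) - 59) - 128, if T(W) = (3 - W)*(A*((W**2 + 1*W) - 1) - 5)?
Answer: -2227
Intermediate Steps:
T(W) = (3 - W)*(-4 - W - W**2) (T(W) = (3 - W)*(-((W**2 + 1*W) - 1) - 5) = (3 - W)*(-((W**2 + W) - 1) - 5) = (3 - W)*(-((W + W**2) - 1) - 5) = (3 - W)*(-(-1 + W + W**2) - 5) = (3 - W)*((1 - W - W**2) - 5) = (3 - W)*(-4 - W - W**2))
(T(-1*12) - 59) - 128 = ((-12 - 1*12 + (-1*12)**3 - 2*(-1*12)**2) - 59) - 128 = ((-12 - 12 + (-12)**3 - 2*(-12)**2) - 59) - 128 = ((-12 - 12 - 1728 - 2*144) - 59) - 128 = ((-12 - 12 - 1728 - 288) - 59) - 128 = (-2040 - 59) - 128 = -2099 - 128 = -2227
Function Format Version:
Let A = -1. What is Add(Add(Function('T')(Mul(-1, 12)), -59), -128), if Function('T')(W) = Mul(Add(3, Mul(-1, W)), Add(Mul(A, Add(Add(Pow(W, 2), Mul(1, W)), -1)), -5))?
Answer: -2227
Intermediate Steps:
Function('T')(W) = Mul(Add(3, Mul(-1, W)), Add(-4, Mul(-1, W), Mul(-1, Pow(W, 2)))) (Function('T')(W) = Mul(Add(3, Mul(-1, W)), Add(Mul(-1, Add(Add(Pow(W, 2), Mul(1, W)), -1)), -5)) = Mul(Add(3, Mul(-1, W)), Add(Mul(-1, Add(Add(Pow(W, 2), W), -1)), -5)) = Mul(Add(3, Mul(-1, W)), Add(Mul(-1, Add(Add(W, Pow(W, 2)), -1)), -5)) = Mul(Add(3, Mul(-1, W)), Add(Mul(-1, Add(-1, W, Pow(W, 2))), -5)) = Mul(Add(3, Mul(-1, W)), Add(Add(1, Mul(-1, W), Mul(-1, Pow(W, 2))), -5)) = Mul(Add(3, Mul(-1, W)), Add(-4, Mul(-1, W), Mul(-1, Pow(W, 2)))))
Add(Add(Function('T')(Mul(-1, 12)), -59), -128) = Add(Add(Add(-12, Mul(-1, 12), Pow(Mul(-1, 12), 3), Mul(-2, Pow(Mul(-1, 12), 2))), -59), -128) = Add(Add(Add(-12, -12, Pow(-12, 3), Mul(-2, Pow(-12, 2))), -59), -128) = Add(Add(Add(-12, -12, -1728, Mul(-2, 144)), -59), -128) = Add(Add(Add(-12, -12, -1728, -288), -59), -128) = Add(Add(-2040, -59), -128) = Add(-2099, -128) = -2227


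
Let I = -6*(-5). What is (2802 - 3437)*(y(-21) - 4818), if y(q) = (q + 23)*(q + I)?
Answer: 3048000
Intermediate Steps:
I = 30
y(q) = (23 + q)*(30 + q) (y(q) = (q + 23)*(q + 30) = (23 + q)*(30 + q))
(2802 - 3437)*(y(-21) - 4818) = (2802 - 3437)*((690 + (-21)**2 + 53*(-21)) - 4818) = -635*((690 + 441 - 1113) - 4818) = -635*(18 - 4818) = -635*(-4800) = 3048000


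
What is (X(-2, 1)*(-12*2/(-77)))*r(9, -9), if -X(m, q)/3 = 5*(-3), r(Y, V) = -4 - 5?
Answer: -9720/77 ≈ -126.23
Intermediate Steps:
r(Y, V) = -9
X(m, q) = 45 (X(m, q) = -15*(-3) = -3*(-15) = 45)
(X(-2, 1)*(-12*2/(-77)))*r(9, -9) = (45*(-12*2/(-77)))*(-9) = (45*(-24*(-1/77)))*(-9) = (45*(24/77))*(-9) = (1080/77)*(-9) = -9720/77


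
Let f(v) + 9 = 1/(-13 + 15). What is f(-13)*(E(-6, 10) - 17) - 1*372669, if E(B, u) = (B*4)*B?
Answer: -747497/2 ≈ -3.7375e+5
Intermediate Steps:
E(B, u) = 4*B² (E(B, u) = (4*B)*B = 4*B²)
f(v) = -17/2 (f(v) = -9 + 1/(-13 + 15) = -9 + 1/2 = -9 + ½ = -17/2)
f(-13)*(E(-6, 10) - 17) - 1*372669 = -17*(4*(-6)² - 17)/2 - 1*372669 = -17*(4*36 - 17)/2 - 372669 = -17*(144 - 17)/2 - 372669 = -17/2*127 - 372669 = -2159/2 - 372669 = -747497/2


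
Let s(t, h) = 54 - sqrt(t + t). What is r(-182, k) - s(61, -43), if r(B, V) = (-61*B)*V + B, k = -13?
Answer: -144562 + sqrt(122) ≈ -1.4455e+5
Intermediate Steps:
s(t, h) = 54 - sqrt(2)*sqrt(t) (s(t, h) = 54 - sqrt(2*t) = 54 - sqrt(2)*sqrt(t))
r(B, V) = B - 61*B*V (r(B, V) = -61*B*V + B = B - 61*B*V)
r(-182, k) - s(61, -43) = -182*(1 - 61*(-13)) - (54 - sqrt(2)*sqrt(61)) = -182*(1 + 793) - (54 - sqrt(122)) = -182*794 + (-54 + sqrt(122)) = -144508 + (-54 + sqrt(122)) = -144562 + sqrt(122)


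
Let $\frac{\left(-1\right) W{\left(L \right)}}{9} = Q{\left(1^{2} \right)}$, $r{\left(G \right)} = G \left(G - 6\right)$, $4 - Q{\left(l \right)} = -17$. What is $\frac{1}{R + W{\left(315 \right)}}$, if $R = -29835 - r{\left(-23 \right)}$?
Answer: $- \frac{1}{30691} \approx -3.2583 \cdot 10^{-5}$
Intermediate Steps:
$Q{\left(l \right)} = 21$ ($Q{\left(l \right)} = 4 - -17 = 4 + 17 = 21$)
$r{\left(G \right)} = G \left(-6 + G\right)$
$W{\left(L \right)} = -189$ ($W{\left(L \right)} = \left(-9\right) 21 = -189$)
$R = -30502$ ($R = -29835 - - 23 \left(-6 - 23\right) = -29835 - \left(-23\right) \left(-29\right) = -29835 - 667 = -30502$)
$\frac{1}{R + W{\left(315 \right)}} = \frac{1}{-30502 - 189} = \frac{1}{-30691} = - \frac{1}{30691}$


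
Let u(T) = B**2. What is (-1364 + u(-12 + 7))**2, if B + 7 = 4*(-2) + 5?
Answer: 1597696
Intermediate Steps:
B = -10 (B = -7 + (4*(-2) + 5) = -7 + (-8 + 5) = -7 - 3 = -10)
u(T) = 100 (u(T) = (-10)**2 = 100)
(-1364 + u(-12 + 7))**2 = (-1364 + 100)**2 = (-1264)**2 = 1597696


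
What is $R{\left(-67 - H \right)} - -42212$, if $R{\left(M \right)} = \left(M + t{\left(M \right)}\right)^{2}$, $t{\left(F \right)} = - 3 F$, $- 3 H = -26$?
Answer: $\frac{586024}{9} \approx 65114.0$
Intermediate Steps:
$H = \frac{26}{3}$ ($H = \left(- \frac{1}{3}\right) \left(-26\right) = \frac{26}{3} \approx 8.6667$)
$R{\left(M \right)} = 4 M^{2}$ ($R{\left(M \right)} = \left(M - 3 M\right)^{2} = \left(- 2 M\right)^{2} = 4 M^{2}$)
$R{\left(-67 - H \right)} - -42212 = 4 \left(-67 - \frac{26}{3}\right)^{2} - -42212 = 4 \left(-67 - \frac{26}{3}\right)^{2} + 42212 = 4 \left(- \frac{227}{3}\right)^{2} + 42212 = 4 \cdot \frac{51529}{9} + 42212 = \frac{206116}{9} + 42212 = \frac{586024}{9}$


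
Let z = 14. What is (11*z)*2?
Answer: 308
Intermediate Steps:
(11*z)*2 = (11*14)*2 = 154*2 = 308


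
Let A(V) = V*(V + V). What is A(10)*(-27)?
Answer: -5400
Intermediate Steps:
A(V) = 2*V**2 (A(V) = V*(2*V) = 2*V**2)
A(10)*(-27) = (2*10**2)*(-27) = (2*100)*(-27) = 200*(-27) = -5400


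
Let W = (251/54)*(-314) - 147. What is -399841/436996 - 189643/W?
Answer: 555058443085/4738784624 ≈ 117.13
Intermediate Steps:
W = -43376/27 (W = (251*(1/54))*(-314) - 147 = (251/54)*(-314) - 147 = -39407/27 - 147 = -43376/27 ≈ -1606.5)
-399841/436996 - 189643/W = -399841/436996 - 189643/(-43376/27) = -399841*1/436996 - 189643*(-27/43376) = -399841/436996 + 5120361/43376 = 555058443085/4738784624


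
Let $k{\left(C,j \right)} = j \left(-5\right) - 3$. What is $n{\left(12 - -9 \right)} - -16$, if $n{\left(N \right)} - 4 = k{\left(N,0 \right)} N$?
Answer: $-43$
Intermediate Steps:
$k{\left(C,j \right)} = -3 - 5 j$ ($k{\left(C,j \right)} = - 5 j - 3 = -3 - 5 j$)
$n{\left(N \right)} = 4 - 3 N$ ($n{\left(N \right)} = 4 + \left(-3 - 0\right) N = 4 + \left(-3 + 0\right) N = 4 - 3 N$)
$n{\left(12 - -9 \right)} - -16 = \left(4 - 3 \left(12 - -9\right)\right) - -16 = \left(4 - 3 \left(12 + 9\right)\right) + 16 = \left(4 - 63\right) + 16 = -59 + 16 = -43$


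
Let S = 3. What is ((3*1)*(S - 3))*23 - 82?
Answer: -82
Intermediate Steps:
((3*1)*(S - 3))*23 - 82 = ((3*1)*(3 - 3))*23 - 82 = (3*0)*23 - 82 = 0*23 - 82 = 0 - 82 = -82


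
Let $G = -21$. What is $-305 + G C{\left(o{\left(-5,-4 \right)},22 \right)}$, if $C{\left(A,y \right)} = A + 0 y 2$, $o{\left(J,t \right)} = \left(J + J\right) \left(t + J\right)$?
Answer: $-2195$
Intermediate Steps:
$o{\left(J,t \right)} = 2 J \left(J + t\right)$
$C{\left(A,y \right)} = A$ ($C{\left(A,y \right)} = A + 0 \cdot 2 = A + 0 = A$)
$-305 + G C{\left(o{\left(-5,-4 \right)},22 \right)} = -305 - 21 \cdot 2 \left(-5\right) \left(-5 - 4\right) = -305 - 21 \cdot 2 \left(-5\right) \left(-9\right) = -305 - 1890 = -2195$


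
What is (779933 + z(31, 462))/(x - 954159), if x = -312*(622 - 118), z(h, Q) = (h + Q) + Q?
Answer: -260296/370469 ≈ -0.70261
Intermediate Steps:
z(h, Q) = h + 2*Q (z(h, Q) = (Q + h) + Q = h + 2*Q)
x = -157248 (x = -312*504 = -157248)
(779933 + z(31, 462))/(x - 954159) = (779933 + (31 + 2*462))/(-157248 - 954159) = (779933 + (31 + 924))/(-1111407) = (779933 + 955)*(-1/1111407) = 780888*(-1/1111407) = -260296/370469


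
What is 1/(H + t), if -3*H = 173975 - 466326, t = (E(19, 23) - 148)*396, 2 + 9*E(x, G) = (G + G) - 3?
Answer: 3/121939 ≈ 2.4602e-5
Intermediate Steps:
E(x, G) = -5/9 + 2*G/9 (E(x, G) = -2/9 + ((G + G) - 3)/9 = -2/9 + (2*G - 3)/9 = -2/9 + (-3 + 2*G)/9 = -2/9 + (-1/3 + 2*G/9) = -5/9 + 2*G/9)
t = -56804 (t = ((-5/9 + (2/9)*23) - 148)*396 = ((-5/9 + 46/9) - 148)*396 = (41/9 - 148)*396 = -1291/9*396 = -56804)
H = 292351/3 (H = -(173975 - 466326)/3 = -1/3*(-292351) = 292351/3 ≈ 97450.)
1/(H + t) = 1/(292351/3 - 56804) = 1/(121939/3) = 3/121939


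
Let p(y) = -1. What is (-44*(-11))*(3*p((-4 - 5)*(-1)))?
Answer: -1452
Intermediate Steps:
(-44*(-11))*(3*p((-4 - 5)*(-1))) = (-44*(-11))*(3*(-1)) = 484*(-3) = -1452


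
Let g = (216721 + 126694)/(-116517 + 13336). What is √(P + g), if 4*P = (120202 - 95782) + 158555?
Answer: 43*√1053471303235/206362 ≈ 213.87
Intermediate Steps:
g = -343415/103181 (g = 343415/(-103181) = 343415*(-1/103181) = -343415/103181 ≈ -3.3283)
P = 182975/4 (P = ((120202 - 95782) + 158555)/4 = (24420 + 158555)/4 = (¼)*182975 = 182975/4 ≈ 45744.)
√(P + g) = √(182975/4 - 343415/103181) = √(18878169815/412724) = 43*√1053471303235/206362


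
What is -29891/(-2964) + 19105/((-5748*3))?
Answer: 9558608/1064817 ≈ 8.9768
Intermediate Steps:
-29891/(-2964) + 19105/((-5748*3)) = -29891*(-1/2964) + 19105/(-17244) = 29891/2964 + 19105*(-1/17244) = 29891/2964 - 19105/17244 = 9558608/1064817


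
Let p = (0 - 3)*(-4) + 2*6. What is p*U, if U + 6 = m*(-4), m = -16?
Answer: 1392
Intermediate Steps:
p = 24 (p = -3*(-4) + 12 = 12 + 12 = 24)
U = 58 (U = -6 - 16*(-4) = -6 + 64 = 58)
p*U = 24*58 = 1392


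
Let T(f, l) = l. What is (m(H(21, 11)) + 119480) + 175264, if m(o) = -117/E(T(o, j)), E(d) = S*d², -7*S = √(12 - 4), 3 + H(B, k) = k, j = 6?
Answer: 294744 + 91*√2/16 ≈ 2.9475e+5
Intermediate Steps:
H(B, k) = -3 + k
S = -2*√2/7 (S = -√(12 - 4)/7 = -2*√2/7 ≈ -0.40406)
E(d) = -2*√2*d²/7 (E(d) = (-2*√2/7)*d² = -2*√2*d²/7)
m(o) = 91*√2/16 (m(o) = -117*(-7*√2/144) = -(-91)*√2/16 = 91*√2/16)
(m(H(21, 11)) + 119480) + 175264 = (91*√2/16 + 119480) + 175264 = (119480 + 91*√2/16) + 175264 = 294744 + 91*√2/16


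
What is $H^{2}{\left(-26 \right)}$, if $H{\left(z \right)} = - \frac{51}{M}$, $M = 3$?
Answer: $289$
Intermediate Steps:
$H{\left(z \right)} = -17$ ($H{\left(z \right)} = - \frac{51}{3} = \left(-51\right) \frac{1}{3} = -17$)
$H^{2}{\left(-26 \right)} = \left(-17\right)^{2} = 289$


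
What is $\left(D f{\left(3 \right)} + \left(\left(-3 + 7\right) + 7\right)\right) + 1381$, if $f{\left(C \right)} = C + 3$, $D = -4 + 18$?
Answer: $1476$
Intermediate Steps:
$D = 14$
$f{\left(C \right)} = 3 + C$
$\left(D f{\left(3 \right)} + \left(\left(-3 + 7\right) + 7\right)\right) + 1381 = \left(14 \left(3 + 3\right) + \left(\left(-3 + 7\right) + 7\right)\right) + 1381 = \left(14 \cdot 6 + \left(4 + 7\right)\right) + 1381 = \left(84 + 11\right) + 1381 = 95 + 1381 = 1476$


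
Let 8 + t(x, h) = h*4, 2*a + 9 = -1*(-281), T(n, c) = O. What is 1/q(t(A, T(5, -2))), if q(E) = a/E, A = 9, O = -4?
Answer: -3/17 ≈ -0.17647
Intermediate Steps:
T(n, c) = -4
a = 136 (a = -9/2 + (-1*(-281))/2 = -9/2 + (½)*281 = -9/2 + 281/2 = 136)
t(x, h) = -8 + 4*h (t(x, h) = -8 + h*4 = -8 + 4*h)
q(E) = 136/E
1/q(t(A, T(5, -2))) = 1/(136/(-8 + 4*(-4))) = 1/(136/(-8 - 16)) = 1/(136/(-24)) = 1/(136*(-1/24)) = 1/(-17/3) = -3/17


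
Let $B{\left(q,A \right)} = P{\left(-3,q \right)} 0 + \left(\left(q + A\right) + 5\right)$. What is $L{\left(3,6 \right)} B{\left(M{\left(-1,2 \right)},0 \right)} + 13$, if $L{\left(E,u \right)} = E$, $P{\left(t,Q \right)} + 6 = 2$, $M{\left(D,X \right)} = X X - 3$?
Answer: $31$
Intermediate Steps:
$M{\left(D,X \right)} = -3 + X^{2}$ ($M{\left(D,X \right)} = X^{2} - 3 = -3 + X^{2}$)
$P{\left(t,Q \right)} = -4$ ($P{\left(t,Q \right)} = -6 + 2 = -4$)
$B{\left(q,A \right)} = 5 + A + q$ ($B{\left(q,A \right)} = \left(-4\right) 0 + \left(\left(q + A\right) + 5\right) = 0 + \left(\left(A + q\right) + 5\right) = 0 + \left(5 + A + q\right) = 5 + A + q$)
$L{\left(3,6 \right)} B{\left(M{\left(-1,2 \right)},0 \right)} + 13 = 3 \left(5 + 0 - \left(3 - 2^{2}\right)\right) + 13 = 3 \left(5 + 0 + \left(-3 + 4\right)\right) + 13 = 3 \left(5 + 0 + 1\right) + 13 = 3 \cdot 6 + 13 = 18 + 13 = 31$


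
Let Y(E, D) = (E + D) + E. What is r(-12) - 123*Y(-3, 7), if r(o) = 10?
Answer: -113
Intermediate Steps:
Y(E, D) = D + 2*E (Y(E, D) = (D + E) + E = D + 2*E)
r(-12) - 123*Y(-3, 7) = 10 - 123*(7 + 2*(-3)) = 10 - 123*(7 - 6) = 10 - 123*1 = 10 - 123 = -113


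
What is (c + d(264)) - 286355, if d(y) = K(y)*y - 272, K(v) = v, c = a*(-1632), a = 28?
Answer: -262627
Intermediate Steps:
c = -45696 (c = 28*(-1632) = -45696)
d(y) = -272 + y**2 (d(y) = y*y - 272 = y**2 - 272 = -272 + y**2)
(c + d(264)) - 286355 = (-45696 + (-272 + 264**2)) - 286355 = (-45696 + (-272 + 69696)) - 286355 = (-45696 + 69424) - 286355 = 23728 - 286355 = -262627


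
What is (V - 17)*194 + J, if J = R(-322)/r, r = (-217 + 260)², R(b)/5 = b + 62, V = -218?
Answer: -84297210/1849 ≈ -45591.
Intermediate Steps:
R(b) = 310 + 5*b (R(b) = 5*(b + 62) = 5*(62 + b) = 310 + 5*b)
r = 1849 (r = 43² = 1849)
J = -1300/1849 (J = (310 + 5*(-322))/1849 = (310 - 1610)*(1/1849) = -1300*1/1849 = -1300/1849 ≈ -0.70308)
(V - 17)*194 + J = (-218 - 17)*194 - 1300/1849 = -235*194 - 1300/1849 = -45590 - 1300/1849 = -84297210/1849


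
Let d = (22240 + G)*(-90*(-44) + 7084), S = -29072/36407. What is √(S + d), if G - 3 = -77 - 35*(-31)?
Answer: 2*√1736527834750287/5201 ≈ 16024.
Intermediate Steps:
G = 1011 (G = 3 + (-77 - 35*(-31)) = 3 + (-77 + 1085) = 3 + 1008 = 1011)
S = -29072/36407 (S = -29072*1/36407 = -29072/36407 ≈ -0.79853)
d = 256784044 (d = (22240 + 1011)*(-90*(-44) + 7084) = 23251*(3960 + 7084) = 23251*11044 = 256784044)
√(S + d) = √(-29072/36407 + 256784044) = √(9348736660836/36407) = 2*√1736527834750287/5201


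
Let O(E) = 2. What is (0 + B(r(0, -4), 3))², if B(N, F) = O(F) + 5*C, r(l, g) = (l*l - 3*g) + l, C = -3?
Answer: 169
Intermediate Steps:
r(l, g) = l + l² - 3*g (r(l, g) = (l² - 3*g) + l = l + l² - 3*g)
B(N, F) = -13 (B(N, F) = 2 + 5*(-3) = 2 - 15 = -13)
(0 + B(r(0, -4), 3))² = (0 - 13)² = (-13)² = 169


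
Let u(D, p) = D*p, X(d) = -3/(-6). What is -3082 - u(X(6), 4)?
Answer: -3084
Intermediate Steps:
X(d) = 1/2 (X(d) = -3*(-1/6) = 1/2)
-3082 - u(X(6), 4) = -3082 - 4/2 = -3082 - 1*2 = -3082 - 2 = -3084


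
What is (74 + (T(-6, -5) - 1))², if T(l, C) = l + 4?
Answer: 5041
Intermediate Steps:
T(l, C) = 4 + l
(74 + (T(-6, -5) - 1))² = (74 + ((4 - 6) - 1))² = (74 + (-2 - 1))² = (74 - 3)² = 71² = 5041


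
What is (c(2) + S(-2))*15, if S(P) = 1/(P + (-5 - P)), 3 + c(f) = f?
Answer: -18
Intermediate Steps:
c(f) = -3 + f
S(P) = -⅕ (S(P) = 1/(-5) = -⅕)
(c(2) + S(-2))*15 = ((-3 + 2) - ⅕)*15 = (-1 - ⅕)*15 = -6/5*15 = -18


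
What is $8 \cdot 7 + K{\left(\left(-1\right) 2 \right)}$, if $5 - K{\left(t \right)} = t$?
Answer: $63$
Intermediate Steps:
$K{\left(t \right)} = 5 - t$
$8 \cdot 7 + K{\left(\left(-1\right) 2 \right)} = 8 \cdot 7 + \left(5 - \left(-1\right) 2\right) = 56 + \left(5 - -2\right) = 56 + \left(5 + 2\right) = 56 + 7 = 63$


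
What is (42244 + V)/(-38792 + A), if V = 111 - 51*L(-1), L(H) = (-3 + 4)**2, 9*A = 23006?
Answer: -190368/163061 ≈ -1.1675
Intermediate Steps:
A = 23006/9 (A = (1/9)*23006 = 23006/9 ≈ 2556.2)
L(H) = 1 (L(H) = 1**2 = 1)
V = 60 (V = 111 - 51*1 = 111 - 51 = 60)
(42244 + V)/(-38792 + A) = (42244 + 60)/(-38792 + 23006/9) = 42304/(-326122/9) = 42304*(-9/326122) = -190368/163061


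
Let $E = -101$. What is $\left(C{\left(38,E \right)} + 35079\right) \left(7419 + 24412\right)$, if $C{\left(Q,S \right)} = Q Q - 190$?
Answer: $1156515723$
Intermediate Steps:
$C{\left(Q,S \right)} = -190 + Q^{2}$ ($C{\left(Q,S \right)} = Q^{2} - 190 = -190 + Q^{2}$)
$\left(C{\left(38,E \right)} + 35079\right) \left(7419 + 24412\right) = \left(\left(-190 + 38^{2}\right) + 35079\right) \left(7419 + 24412\right) = \left(\left(-190 + 1444\right) + 35079\right) 31831 = \left(1254 + 35079\right) 31831 = 36333 \cdot 31831 = 1156515723$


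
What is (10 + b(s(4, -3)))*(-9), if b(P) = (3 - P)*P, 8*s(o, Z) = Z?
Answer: -5031/64 ≈ -78.609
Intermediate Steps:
s(o, Z) = Z/8
b(P) = P*(3 - P)
(10 + b(s(4, -3)))*(-9) = (10 + ((⅛)*(-3))*(3 - (-3)/8))*(-9) = (10 - 3*(3 - 1*(-3/8))/8)*(-9) = (10 - 3*(3 + 3/8)/8)*(-9) = (10 - 3/8*27/8)*(-9) = (10 - 81/64)*(-9) = (559/64)*(-9) = -5031/64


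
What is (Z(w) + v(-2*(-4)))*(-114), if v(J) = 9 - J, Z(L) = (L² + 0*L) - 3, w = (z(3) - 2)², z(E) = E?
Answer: 114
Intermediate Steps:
w = 1 (w = (3 - 2)² = 1² = 1)
Z(L) = -3 + L² (Z(L) = (L² + 0) - 3 = L² - 3 = -3 + L²)
(Z(w) + v(-2*(-4)))*(-114) = ((-3 + 1²) + (9 - (-2)*(-4)))*(-114) = ((-3 + 1) + (9 - 1*8))*(-114) = (-2 + (9 - 8))*(-114) = (-2 + 1)*(-114) = -1*(-114) = 114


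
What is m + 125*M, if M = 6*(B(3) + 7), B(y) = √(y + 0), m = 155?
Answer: 5405 + 750*√3 ≈ 6704.0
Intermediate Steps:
B(y) = √y
M = 42 + 6*√3 (M = 6*(√3 + 7) = 6*(7 + √3) = 42 + 6*√3 ≈ 52.392)
m + 125*M = 155 + 125*(42 + 6*√3) = 155 + (5250 + 750*√3) = 5405 + 750*√3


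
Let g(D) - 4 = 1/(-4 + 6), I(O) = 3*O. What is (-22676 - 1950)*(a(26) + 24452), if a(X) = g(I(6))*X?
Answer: -605036194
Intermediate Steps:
g(D) = 9/2 (g(D) = 4 + 1/(-4 + 6) = 4 + 1/2 = 9/2)
a(X) = 9*X/2
(-22676 - 1950)*(a(26) + 24452) = (-22676 - 1950)*((9/2)*26 + 24452) = -24626*(117 + 24452) = -24626*24569 = -605036194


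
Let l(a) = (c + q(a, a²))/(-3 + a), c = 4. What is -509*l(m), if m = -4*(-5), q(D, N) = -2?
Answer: -1018/17 ≈ -59.882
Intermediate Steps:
m = 20
l(a) = 2/(-3 + a) (l(a) = (4 - 2)/(-3 + a) = 2/(-3 + a))
-509*l(m) = -1018/(-3 + 20) = -1018/17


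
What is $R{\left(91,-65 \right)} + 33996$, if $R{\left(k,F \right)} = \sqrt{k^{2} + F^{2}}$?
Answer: $33996 + 13 \sqrt{74} \approx 34108.0$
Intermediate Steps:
$R{\left(k,F \right)} = \sqrt{F^{2} + k^{2}}$
$R{\left(91,-65 \right)} + 33996 = \sqrt{\left(-65\right)^{2} + 91^{2}} + 33996 = \sqrt{4225 + 8281} + 33996 = \sqrt{12506} + 33996 = 13 \sqrt{74} + 33996 = 33996 + 13 \sqrt{74}$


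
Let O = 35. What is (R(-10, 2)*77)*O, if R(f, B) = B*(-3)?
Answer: -16170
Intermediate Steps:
R(f, B) = -3*B
(R(-10, 2)*77)*O = (-3*2*77)*35 = -6*77*35 = -462*35 = -16170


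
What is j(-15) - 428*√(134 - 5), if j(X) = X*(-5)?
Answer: 75 - 428*√129 ≈ -4786.1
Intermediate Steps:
j(X) = -5*X
j(-15) - 428*√(134 - 5) = -5*(-15) - 428*√(134 - 5) = 75 - 428*√129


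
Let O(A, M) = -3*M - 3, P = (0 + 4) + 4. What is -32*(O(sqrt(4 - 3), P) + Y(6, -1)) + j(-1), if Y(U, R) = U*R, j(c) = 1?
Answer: 1057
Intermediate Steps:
P = 8 (P = 4 + 4 = 8)
O(A, M) = -3 - 3*M
Y(U, R) = R*U
-32*(O(sqrt(4 - 3), P) + Y(6, -1)) + j(-1) = -32*((-3 - 3*8) - 1*6) + 1 = -32*((-3 - 24) - 6) + 1 = -32*(-27 - 6) + 1 = -32*(-33) + 1 = 1056 + 1 = 1057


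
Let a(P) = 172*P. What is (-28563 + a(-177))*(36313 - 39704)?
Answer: 200092737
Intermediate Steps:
(-28563 + a(-177))*(36313 - 39704) = (-28563 + 172*(-177))*(36313 - 39704) = (-28563 - 30444)*(-3391) = -59007*(-3391) = 200092737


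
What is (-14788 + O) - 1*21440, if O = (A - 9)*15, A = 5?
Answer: -36288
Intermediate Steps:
O = -60 (O = (5 - 9)*15 = -4*15 = -60)
(-14788 + O) - 1*21440 = (-14788 - 60) - 1*21440 = -14848 - 21440 = -36288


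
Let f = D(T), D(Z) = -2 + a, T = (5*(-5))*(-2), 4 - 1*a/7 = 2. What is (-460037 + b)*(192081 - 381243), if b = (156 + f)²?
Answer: 81682610706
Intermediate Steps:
a = 14 (a = 28 - 7*2 = 28 - 14 = 14)
T = 50 (T = -25*(-2) = 50)
D(Z) = 12 (D(Z) = -2 + 14 = 12)
f = 12
b = 28224 (b = (156 + 12)² = 168² = 28224)
(-460037 + b)*(192081 - 381243) = (-460037 + 28224)*(192081 - 381243) = -431813*(-189162) = 81682610706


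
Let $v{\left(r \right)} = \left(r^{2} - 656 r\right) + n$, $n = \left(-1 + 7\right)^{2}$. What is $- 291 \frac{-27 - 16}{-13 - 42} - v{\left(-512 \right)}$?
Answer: $- \frac{32905373}{55} \approx -5.9828 \cdot 10^{5}$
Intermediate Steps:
$n = 36$ ($n = 6^{2} = 36$)
$v{\left(r \right)} = 36 + r^{2} - 656 r$ ($v{\left(r \right)} = \left(r^{2} - 656 r\right) + 36 = 36 + r^{2} - 656 r$)
$- 291 \frac{-27 - 16}{-13 - 42} - v{\left(-512 \right)} = - 291 \frac{-27 - 16}{-13 - 42} - \left(36 + \left(-512\right)^{2} - -335872\right) = - 291 \left(- \frac{43}{-55}\right) - \left(36 + 262144 + 335872\right) = - 291 \left(\left(-43\right) \left(- \frac{1}{55}\right)\right) - 598052 = \left(-291\right) \frac{43}{55} - 598052 = - \frac{12513}{55} - 598052 = - \frac{32905373}{55}$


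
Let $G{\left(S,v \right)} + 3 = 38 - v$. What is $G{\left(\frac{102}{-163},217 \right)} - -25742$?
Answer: $25560$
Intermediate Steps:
$G{\left(S,v \right)} = 35 - v$ ($G{\left(S,v \right)} = -3 - \left(-38 + v\right) = 35 - v$)
$G{\left(\frac{102}{-163},217 \right)} - -25742 = \left(35 - 217\right) - -25742 = \left(35 - 217\right) + 25742 = -182 + 25742 = 25560$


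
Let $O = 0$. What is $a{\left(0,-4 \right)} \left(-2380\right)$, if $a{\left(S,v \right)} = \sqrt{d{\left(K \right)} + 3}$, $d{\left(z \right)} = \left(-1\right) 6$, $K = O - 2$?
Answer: $- 2380 i \sqrt{3} \approx - 4122.3 i$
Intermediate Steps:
$K = -2$ ($K = 0 - 2 = -2$)
$d{\left(z \right)} = -6$
$a{\left(S,v \right)} = i \sqrt{3}$ ($a{\left(S,v \right)} = \sqrt{-6 + 3} = \sqrt{-3} = i \sqrt{3}$)
$a{\left(0,-4 \right)} \left(-2380\right) = i \sqrt{3} \left(-2380\right) = - 2380 i \sqrt{3}$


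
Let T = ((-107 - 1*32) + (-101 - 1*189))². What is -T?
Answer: -184041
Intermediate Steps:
T = 184041 (T = ((-107 - 32) + (-101 - 189))² = (-139 - 290)² = (-429)² = 184041)
-T = -1*184041 = -184041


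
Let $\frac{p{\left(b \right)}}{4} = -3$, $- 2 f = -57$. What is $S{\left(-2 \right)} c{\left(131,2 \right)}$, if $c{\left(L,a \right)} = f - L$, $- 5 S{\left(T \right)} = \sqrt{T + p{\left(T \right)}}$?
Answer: $\frac{41 i \sqrt{14}}{2} \approx 76.704 i$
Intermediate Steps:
$f = \frac{57}{2}$ ($f = \left(- \frac{1}{2}\right) \left(-57\right) = \frac{57}{2} \approx 28.5$)
$p{\left(b \right)} = -12$ ($p{\left(b \right)} = 4 \left(-3\right) = -12$)
$S{\left(T \right)} = - \frac{\sqrt{-12 + T}}{5}$ ($S{\left(T \right)} = - \frac{\sqrt{T - 12}}{5} = - \frac{\sqrt{-12 + T}}{5}$)
$c{\left(L,a \right)} = \frac{57}{2} - L$
$S{\left(-2 \right)} c{\left(131,2 \right)} = - \frac{\sqrt{-12 - 2}}{5} \left(\frac{57}{2} - 131\right) = - \frac{\sqrt{-14}}{5} \left(\frac{57}{2} - 131\right) = - \frac{i \sqrt{14}}{5} \left(- \frac{205}{2}\right) = \frac{41 i \sqrt{14}}{2}$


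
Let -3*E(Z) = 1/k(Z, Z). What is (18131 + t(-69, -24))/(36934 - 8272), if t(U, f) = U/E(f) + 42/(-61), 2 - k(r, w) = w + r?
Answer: 1737299/1748382 ≈ 0.99366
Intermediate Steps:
k(r, w) = 2 - r - w (k(r, w) = 2 - (w + r) = 2 - (r + w) = 2 + (-r - w) = 2 - r - w)
E(Z) = -1/(3*(2 - 2*Z)) (E(Z) = -1/(3*(2 - Z - Z)) = -1/(3*(2 - 2*Z)))
t(U, f) = -42/61 + U*(-6 + 6*f) (t(U, f) = U/((1/(6*(-1 + f)))) + 42/(-61) = U*(-6 + 6*f) + 42*(-1/61) = U*(-6 + 6*f) - 42/61 = -42/61 + U*(-6 + 6*f))
(18131 + t(-69, -24))/(36934 - 8272) = (18131 + (-42/61 + 6*(-69)*(-1 - 24)))/(36934 - 8272) = (18131 + (-42/61 + 6*(-69)*(-25)))/28662 = (18131 + (-42/61 + 10350))*(1/28662) = (18131 + 631308/61)*(1/28662) = (1737299/61)*(1/28662) = 1737299/1748382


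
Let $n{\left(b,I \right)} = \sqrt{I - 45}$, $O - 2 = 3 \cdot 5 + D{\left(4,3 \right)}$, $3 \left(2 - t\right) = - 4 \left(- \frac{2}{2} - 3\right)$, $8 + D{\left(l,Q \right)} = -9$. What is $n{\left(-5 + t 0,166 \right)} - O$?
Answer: $11$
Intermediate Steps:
$D{\left(l,Q \right)} = -17$ ($D{\left(l,Q \right)} = -8 - 9 = -17$)
$t = - \frac{10}{3}$ ($t = 2 - \frac{\left(-4\right) \left(- \frac{2}{2} - 3\right)}{3} = 2 - \frac{\left(-4\right) \left(\left(-2\right) \frac{1}{2} - 3\right)}{3} = 2 - \frac{\left(-4\right) \left(-1 - 3\right)}{3} = 2 - \frac{\left(-4\right) \left(-4\right)}{3} = 2 - \frac{16}{3} = - \frac{10}{3} \approx -3.3333$)
$O = 0$ ($O = 2 + \left(3 \cdot 5 - 17\right) = 2 + \left(15 - 17\right) = 2 - 2 = 0$)
$n{\left(b,I \right)} = \sqrt{-45 + I}$
$n{\left(-5 + t 0,166 \right)} - O = \sqrt{-45 + 166} - 0 = \sqrt{121} + 0 = 11 + 0 = 11$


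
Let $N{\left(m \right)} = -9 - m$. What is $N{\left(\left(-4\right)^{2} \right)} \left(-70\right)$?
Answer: $1750$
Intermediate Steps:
$N{\left(\left(-4\right)^{2} \right)} \left(-70\right) = \left(-9 - \left(-4\right)^{2}\right) \left(-70\right) = \left(-9 - 16\right) \left(-70\right) = \left(-25\right) \left(-70\right) = 1750$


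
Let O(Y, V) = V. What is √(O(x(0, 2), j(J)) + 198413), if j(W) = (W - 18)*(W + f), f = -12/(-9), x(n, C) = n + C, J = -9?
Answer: 2*√49655 ≈ 445.67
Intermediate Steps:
x(n, C) = C + n
f = 4/3 (f = -12*(-⅑) = 4/3 ≈ 1.3333)
j(W) = (-18 + W)*(4/3 + W) (j(W) = (W - 18)*(W + 4/3) = (-18 + W)*(4/3 + W))
√(O(x(0, 2), j(J)) + 198413) = √((-24 + (-9)² - 50/3*(-9)) + 198413) = √((-24 + 81 + 150) + 198413) = √(207 + 198413) = √198620 = 2*√49655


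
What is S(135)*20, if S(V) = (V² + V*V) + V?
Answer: 731700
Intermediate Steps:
S(V) = V + 2*V² (S(V) = (V² + V²) + V = 2*V² + V = V + 2*V²)
S(135)*20 = (135*(1 + 2*135))*20 = (135*(1 + 270))*20 = (135*271)*20 = 36585*20 = 731700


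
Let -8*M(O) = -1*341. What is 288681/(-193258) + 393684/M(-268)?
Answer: 608562219555/65900978 ≈ 9234.5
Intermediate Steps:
M(O) = 341/8 (M(O) = -(-1)*341/8 = -⅛*(-341) = 341/8)
288681/(-193258) + 393684/M(-268) = 288681/(-193258) + 393684/(341/8) = 288681*(-1/193258) + 393684*(8/341) = -288681/193258 + 3149472/341 = 608562219555/65900978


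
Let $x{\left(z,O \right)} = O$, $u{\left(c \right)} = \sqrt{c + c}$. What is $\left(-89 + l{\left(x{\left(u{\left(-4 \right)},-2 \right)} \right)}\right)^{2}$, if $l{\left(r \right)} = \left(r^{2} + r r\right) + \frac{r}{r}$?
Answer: $6400$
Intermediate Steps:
$u{\left(c \right)} = \sqrt{2} \sqrt{c}$ ($u{\left(c \right)} = \sqrt{2 c} = \sqrt{2} \sqrt{c}$)
$l{\left(r \right)} = 1 + 2 r^{2}$ ($l{\left(r \right)} = \left(r^{2} + r^{2}\right) + 1 = 2 r^{2} + 1 = 1 + 2 r^{2}$)
$\left(-89 + l{\left(x{\left(u{\left(-4 \right)},-2 \right)} \right)}\right)^{2} = \left(-89 + \left(1 + 2 \left(-2\right)^{2}\right)\right)^{2} = \left(-89 + \left(1 + 2 \cdot 4\right)\right)^{2} = \left(-89 + \left(1 + 8\right)\right)^{2} = \left(-89 + 9\right)^{2} = \left(-80\right)^{2} = 6400$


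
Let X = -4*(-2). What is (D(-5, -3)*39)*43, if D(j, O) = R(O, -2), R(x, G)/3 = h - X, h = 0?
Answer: -40248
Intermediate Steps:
X = 8
R(x, G) = -24 (R(x, G) = 3*(0 - 1*8) = 3*(0 - 8) = 3*(-8) = -24)
D(j, O) = -24
(D(-5, -3)*39)*43 = -24*39*43 = -936*43 = -40248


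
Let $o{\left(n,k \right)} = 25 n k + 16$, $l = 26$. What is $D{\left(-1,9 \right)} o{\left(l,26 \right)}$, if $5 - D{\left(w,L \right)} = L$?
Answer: $-67664$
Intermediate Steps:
$D{\left(w,L \right)} = 5 - L$
$o{\left(n,k \right)} = 16 + 25 k n$ ($o{\left(n,k \right)} = 25 k n + 16 = 16 + 25 k n$)
$D{\left(-1,9 \right)} o{\left(l,26 \right)} = \left(5 - 9\right) \left(16 + 25 \cdot 26 \cdot 26\right) = \left(5 - 9\right) \left(16 + 16900\right) = \left(-4\right) 16916 = -67664$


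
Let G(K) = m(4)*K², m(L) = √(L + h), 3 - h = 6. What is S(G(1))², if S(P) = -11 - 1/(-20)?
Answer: 47961/400 ≈ 119.90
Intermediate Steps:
h = -3 (h = 3 - 1*6 = 3 - 6 = -3)
m(L) = √(-3 + L) (m(L) = √(L - 3) = √(-3 + L))
G(K) = K² (G(K) = √(-3 + 4)*K² = √1*K² = 1*K² = K²)
S(P) = -219/20 (S(P) = -11 - 1*(-1/20) = -11 + 1/20 = -219/20)
S(G(1))² = (-219/20)² = 47961/400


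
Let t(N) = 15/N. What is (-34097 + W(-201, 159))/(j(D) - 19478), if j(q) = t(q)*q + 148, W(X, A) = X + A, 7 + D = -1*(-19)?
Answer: 34139/19315 ≈ 1.7675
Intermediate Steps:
D = 12 (D = -7 - 1*(-19) = -7 + 19 = 12)
W(X, A) = A + X
j(q) = 163 (j(q) = (15/q)*q + 148 = 15 + 148 = 163)
(-34097 + W(-201, 159))/(j(D) - 19478) = (-34097 + (159 - 201))/(163 - 19478) = (-34097 - 42)/(-19315) = -34139*(-1/19315) = 34139/19315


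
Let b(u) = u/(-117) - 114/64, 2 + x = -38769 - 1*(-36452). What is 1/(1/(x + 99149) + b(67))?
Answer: -181265760/426679523 ≈ -0.42483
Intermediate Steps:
x = -2319 (x = -2 + (-38769 - 1*(-36452)) = -2 + (-38769 + 36452) = -2 - 2317 = -2319)
b(u) = -57/32 - u/117 (b(u) = u*(-1/117) - 114*1/64 = -u/117 - 57/32 = -57/32 - u/117)
1/(1/(x + 99149) + b(67)) = 1/(1/(-2319 + 99149) + (-57/32 - 1/117*67)) = 1/(1/96830 + (-57/32 - 67/117)) = 1/(1/96830 - 8813/3744) = 1/(-426679523/181265760) = -181265760/426679523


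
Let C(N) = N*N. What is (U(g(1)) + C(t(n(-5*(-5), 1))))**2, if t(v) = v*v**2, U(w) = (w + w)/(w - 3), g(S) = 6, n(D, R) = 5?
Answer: 244265641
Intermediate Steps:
U(w) = 2*w/(-3 + w) (U(w) = (2*w)/(-3 + w) = 2*w/(-3 + w))
t(v) = v**3
C(N) = N**2
(U(g(1)) + C(t(n(-5*(-5), 1))))**2 = (2*6/(-3 + 6) + (5**3)**2)**2 = (2*6/3 + 125**2)**2 = (2*6*(1/3) + 15625)**2 = (4 + 15625)**2 = 15629**2 = 244265641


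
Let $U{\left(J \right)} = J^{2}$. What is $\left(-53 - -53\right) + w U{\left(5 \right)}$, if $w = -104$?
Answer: $-2600$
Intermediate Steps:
$\left(-53 - -53\right) + w U{\left(5 \right)} = \left(-53 - -53\right) - 104 \cdot 5^{2} = \left(-53 + 53\right) - 2600 = 0 - 2600 = -2600$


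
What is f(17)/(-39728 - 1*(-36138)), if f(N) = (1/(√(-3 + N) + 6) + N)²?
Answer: -72207/868780 + 19*√14/43439 ≈ -0.081477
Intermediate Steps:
f(N) = (N + 1/(6 + √(-3 + N)))² (f(N) = (1/(6 + √(-3 + N)) + N)² = (N + 1/(6 + √(-3 + N)))²)
f(17)/(-39728 - 1*(-36138)) = ((1 + 6*17 + 17*√(-3 + 17))²/(6 + √(-3 + 17))²)/(-39728 - 1*(-36138)) = ((1 + 102 + 17*√14)²/(6 + √14)²)/(-39728 + 36138) = ((103 + 17*√14)²/(6 + √14)²)/(-3590) = ((103 + 17*√14)²/(6 + √14)²)*(-1/3590) = -(103 + 17*√14)²/(3590*(6 + √14)²)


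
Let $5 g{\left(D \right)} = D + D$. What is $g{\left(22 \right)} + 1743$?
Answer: $\frac{8759}{5} \approx 1751.8$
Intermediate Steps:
$g{\left(D \right)} = \frac{2 D}{5}$ ($g{\left(D \right)} = \frac{D + D}{5} = \frac{2 D}{5}$)
$g{\left(22 \right)} + 1743 = \frac{2}{5} \cdot 22 + 1743 = \frac{44}{5} + 1743 = \frac{8759}{5}$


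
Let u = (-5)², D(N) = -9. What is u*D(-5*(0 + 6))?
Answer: -225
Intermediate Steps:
u = 25
u*D(-5*(0 + 6)) = 25*(-9) = -225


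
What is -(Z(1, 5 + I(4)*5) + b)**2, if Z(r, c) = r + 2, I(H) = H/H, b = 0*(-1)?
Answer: -9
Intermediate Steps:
b = 0
I(H) = 1
Z(r, c) = 2 + r
-(Z(1, 5 + I(4)*5) + b)**2 = -((2 + 1) + 0)**2 = -(3 + 0)**2 = -1*3**2 = -1*9 = -9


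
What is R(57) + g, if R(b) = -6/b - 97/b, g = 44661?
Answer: 2545574/57 ≈ 44659.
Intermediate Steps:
R(b) = -103/b
R(57) + g = -103/57 + 44661 = 2545574/57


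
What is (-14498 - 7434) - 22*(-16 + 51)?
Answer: -22702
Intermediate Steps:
(-14498 - 7434) - 22*(-16 + 51) = -21932 - 22*35 = -21932 - 770 = -22702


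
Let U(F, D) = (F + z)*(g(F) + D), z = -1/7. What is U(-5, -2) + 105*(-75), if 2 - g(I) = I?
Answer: -55305/7 ≈ -7900.7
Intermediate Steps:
z = -⅐ (z = -1*⅐ = -⅐ ≈ -0.14286)
g(I) = 2 - I
U(F, D) = (-⅐ + F)*(2 + D - F) (U(F, D) = (F - ⅐)*((2 - F) + D) = (-⅐ + F)*(2 + D - F))
U(-5, -2) + 105*(-75) = (-2/7 - ⅐*(-2) + (⅐)*(-5) - 2*(-5) - 1*(-5)*(-2 - 5)) + 105*(-75) = (-2/7 + 2/7 - 5/7 + 10 - 1*(-5)*(-7)) - 7875 = (-2/7 + 2/7 - 5/7 + 10 - 35) - 7875 = -180/7 - 7875 = -55305/7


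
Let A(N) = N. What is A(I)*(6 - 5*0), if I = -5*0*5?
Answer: 0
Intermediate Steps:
I = 0 (I = 0*5 = 0)
A(I)*(6 - 5*0) = 0*(6 - 5*0) = 0*(6 + 0) = 0*6 = 0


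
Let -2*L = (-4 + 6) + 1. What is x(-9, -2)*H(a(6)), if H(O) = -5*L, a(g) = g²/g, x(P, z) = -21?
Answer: -315/2 ≈ -157.50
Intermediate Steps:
a(g) = g
L = -3/2 (L = -((-4 + 6) + 1)/2 = -(2 + 1)/2 = -½*3 = -3/2 ≈ -1.5000)
H(O) = 15/2 (H(O) = -5*(-3/2) = 15/2)
x(-9, -2)*H(a(6)) = -21*15/2 = -315/2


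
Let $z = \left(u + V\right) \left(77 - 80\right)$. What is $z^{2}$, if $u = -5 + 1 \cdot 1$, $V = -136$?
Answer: $176400$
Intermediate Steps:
$u = -4$ ($u = -5 + 1 = -4$)
$z = 420$ ($z = \left(-4 - 136\right) \left(77 - 80\right) = \left(-140\right) \left(-3\right) = 420$)
$z^{2} = 420^{2} = 176400$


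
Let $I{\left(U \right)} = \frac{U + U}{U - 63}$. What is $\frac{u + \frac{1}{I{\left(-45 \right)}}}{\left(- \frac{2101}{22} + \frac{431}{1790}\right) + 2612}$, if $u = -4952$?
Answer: $- \frac{4430966}{2252483} \approx -1.9671$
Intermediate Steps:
$I{\left(U \right)} = \frac{2 U}{-63 + U}$
$\frac{u + \frac{1}{I{\left(-45 \right)}}}{\left(- \frac{2101}{22} + \frac{431}{1790}\right) + 2612} = \frac{-4952 + \frac{1}{2 \left(-45\right) \frac{1}{-63 - 45}}}{\left(- \frac{2101}{22} + \frac{431}{1790}\right) + 2612} = \frac{-4952 + \frac{1}{2 \left(-45\right) \frac{1}{-108}}}{\left(\left(-2101\right) \frac{1}{22} + 431 \cdot \frac{1}{1790}\right) + 2612} = \frac{-4952 + \frac{1}{2 \left(-45\right) \left(- \frac{1}{108}\right)}}{\left(- \frac{191}{2} + \frac{431}{1790}\right) + 2612} = \frac{-4952 + \frac{1}{\frac{5}{6}}}{- \frac{85257}{895} + 2612} = \frac{-4952 + \frac{6}{5}}{\frac{2252483}{895}} = \left(- \frac{24754}{5}\right) \frac{895}{2252483} = - \frac{4430966}{2252483}$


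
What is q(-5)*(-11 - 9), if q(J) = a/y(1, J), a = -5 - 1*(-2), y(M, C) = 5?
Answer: 12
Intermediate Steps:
a = -3 (a = -5 + 2 = -3)
q(J) = -3/5
q(-5)*(-11 - 9) = -3*(-11 - 9)/5 = -3/5*(-20) = 12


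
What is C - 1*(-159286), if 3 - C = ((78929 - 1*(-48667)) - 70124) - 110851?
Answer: 212668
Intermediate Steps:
C = 53382 (C = 3 - (((78929 - 1*(-48667)) - 70124) - 110851) = 3 - (((78929 + 48667) - 70124) - 110851) = 3 - ((127596 - 70124) - 110851) = 3 - (57472 - 110851) = 3 - 1*(-53379) = 3 + 53379 = 53382)
C - 1*(-159286) = 53382 - 1*(-159286) = 53382 + 159286 = 212668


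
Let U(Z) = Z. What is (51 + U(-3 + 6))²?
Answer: 2916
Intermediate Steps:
(51 + U(-3 + 6))² = (51 + (-3 + 6))² = (51 + 3)² = 54² = 2916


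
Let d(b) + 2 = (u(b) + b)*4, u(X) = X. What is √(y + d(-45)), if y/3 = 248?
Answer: √382 ≈ 19.545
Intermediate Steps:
y = 744 (y = 3*248 = 744)
d(b) = -2 + 8*b (d(b) = -2 + (b + b)*4 = -2 + (2*b)*4 = -2 + 8*b)
√(y + d(-45)) = √(744 + (-2 + 8*(-45))) = √(744 + (-2 - 360)) = √(744 - 362) = √382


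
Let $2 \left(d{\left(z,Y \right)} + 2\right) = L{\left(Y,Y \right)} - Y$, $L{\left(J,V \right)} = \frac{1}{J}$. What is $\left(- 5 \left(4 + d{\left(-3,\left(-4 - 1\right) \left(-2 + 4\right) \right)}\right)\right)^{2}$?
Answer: $\frac{19321}{16} \approx 1207.6$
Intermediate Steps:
$d{\left(z,Y \right)} = -2 + \frac{1}{2 Y} - \frac{Y}{2}$ ($d{\left(z,Y \right)} = -2 + \frac{\frac{1}{Y} - Y}{2} = -2 - \left(\frac{Y}{2} - \frac{1}{2 Y}\right) = -2 + \frac{1}{2 Y} - \frac{Y}{2}$)
$\left(- 5 \left(4 + d{\left(-3,\left(-4 - 1\right) \left(-2 + 4\right) \right)}\right)\right)^{2} = \left(- 5 \left(4 + \frac{1 - \left(-4 - 1\right) \left(-2 + 4\right) \left(4 + \left(-4 - 1\right) \left(-2 + 4\right)\right)}{2 \left(-4 - 1\right) \left(-2 + 4\right)}\right)\right)^{2} = \left(- 5 \left(4 + \frac{1 - \left(-5\right) 2 \left(4 - 10\right)}{2 \left(\left(-5\right) 2\right)}\right)\right)^{2} = \left(- 5 \left(4 + \frac{1 - - 10 \left(4 - 10\right)}{2 \left(-10\right)}\right)\right)^{2} = \left(- 5 \left(4 + \frac{1}{2} \left(- \frac{1}{10}\right) \left(1 - \left(-10\right) \left(-6\right)\right)\right)\right)^{2} = \left(- 5 \left(4 + \frac{1}{2} \left(- \frac{1}{10}\right) \left(1 - 60\right)\right)\right)^{2} = \left(- 5 \left(4 + \frac{1}{2} \left(- \frac{1}{10}\right) \left(-59\right)\right)\right)^{2} = \left(- 5 \left(4 + \frac{59}{20}\right)\right)^{2} = \left(\left(-5\right) \frac{139}{20}\right)^{2} = \left(- \frac{139}{4}\right)^{2} = \frac{19321}{16}$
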